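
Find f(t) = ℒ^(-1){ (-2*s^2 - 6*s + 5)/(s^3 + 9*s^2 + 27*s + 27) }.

f(t) = 5*t^2*exp(-3*t)/2 + 6*t*exp(-3*t) - 2*exp(-3*t)

Factor the denominator: s^3 + 9*s^2 + 27*s + 27 = (s + 3)^3.
Partial fraction decomposition gives [-2/(s + 3)] + [6/(s + 3)^2] + [5/(s + 3)^3].
Invert each term: -2/(s + 3) ↔ -2e^(-3t); 6/(s + 3)^2 ↔ 6t·e^(-3t); 5/(s + 3)^3 ↔ (5/2)t^2·e^(-3t).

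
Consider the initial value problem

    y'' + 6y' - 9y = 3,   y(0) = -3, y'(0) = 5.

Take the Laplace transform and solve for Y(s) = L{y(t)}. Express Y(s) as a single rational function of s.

Take the Laplace transform of both sides.
Using L{y''} = s^2 Y - s·y(0) - y'(0) and L{y'} = sY - y(0), with y(0) = -3, y'(0) = 5, the left side becomes (s^2 + 6*s - 9)Y - (-3*s - 13).
The right side is L{3} = 3/s.
So (s^2 + 6*s - 9)Y = 3/s + (-3*s - 13).
Divide through and combine into a single rational function.

Y(s) = (-3*s^2 - 13*s + 3)/(s^3 + 6*s^2 - 9*s)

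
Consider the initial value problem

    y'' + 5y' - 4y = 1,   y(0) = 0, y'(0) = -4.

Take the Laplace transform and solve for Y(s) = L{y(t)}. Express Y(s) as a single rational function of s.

Apply the Laplace transform to the equation.
Using L{y''} = s^2 Y - s·y(0) - y'(0) and L{y'} = sY - y(0), with y(0) = 0, y'(0) = -4, the left side becomes (s^2 + 5*s - 4)Y - (-4).
The right side is L{1} = 1/s.
So (s^2 + 5*s - 4)Y = 1/s + (-4).
Solve for Y(s) and write it as one ratio of polynomials.

Y(s) = (-4*s + 1)/(s^3 + 5*s^2 - 4*s)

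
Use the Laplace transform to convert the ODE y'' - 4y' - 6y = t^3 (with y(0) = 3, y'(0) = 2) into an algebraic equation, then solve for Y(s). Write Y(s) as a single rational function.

Y(s) = (3*s^5 - 10*s^4 + 6)/(s^6 - 4*s^5 - 6*s^4)

Transform both sides with L{·}.
The derivative rules (L{y''} = s^2 Y - s·y(0) - y'(0) and L{y'} = sY - y(0), with y(0) = 3, y'(0) = 2) turn the left side into (s^2 - 4*s - 6)Y - (3*s - 10).
The right side is L{t^3} = 6/s^4.
So (s^2 - 4*s - 6)Y = 6/s^4 + (3*s - 10).
Isolate Y and clear denominators.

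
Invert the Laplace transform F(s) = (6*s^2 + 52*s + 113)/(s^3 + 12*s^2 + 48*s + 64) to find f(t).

f(t) = t^2*exp(-4*t)/2 + 4*t*exp(-4*t) + 6*exp(-4*t)

Factor the denominator: s^3 + 12*s^2 + 48*s + 64 = (s + 4)^3.
Partial fraction decomposition gives [6/(s + 4)] + [4/(s + 4)^2] + [(s + 4)^(-3)].
Invert each term: 6/(s + 4) ↔ 6e^(-4t); 4/(s + 4)^2 ↔ 4t·e^(-4t); 1/(s + 4)^3 ↔ (1/2)t^2·e^(-4t).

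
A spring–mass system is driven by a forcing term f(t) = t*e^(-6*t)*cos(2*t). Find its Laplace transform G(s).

G(s) = (s + 4)*(s + 8)/(s^2 + 12*s + 40)^2

L{cos(2t)} = s/(s^2 + 4).
Multiplying by e^(-6t) shifts s → s + 6, so L{e^(-6*t)*cos(2*t)} = (s + 6)/((s + 6)^2 + 4).
Then apply L{t·g(t)} = -d/ds[H(s)] with H(s) = (s + 6)/((s + 6)^2 + 4):
differentiating 1 time and applying the sign gives (s + 4)*(s + 8)/(s^2 + 12*s + 40)^2.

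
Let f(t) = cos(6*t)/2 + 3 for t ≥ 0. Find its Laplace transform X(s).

X(s) = s/(2*(s^2 + 36)) + 3/s

By linearity of the Laplace transform, transform each term separately.
(1/2)·[L{cos(6t)} = s/(s^2 + 36)]; L{3} = 3/s.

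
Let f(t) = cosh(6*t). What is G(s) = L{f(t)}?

L{cosh(6t)} = s/(s^2 - 36).

G(s) = s/(s^2 - 36)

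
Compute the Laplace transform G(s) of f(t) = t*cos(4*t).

G(s) = (s - 4)*(s + 4)/(s^2 + 16)^2

L{cos(4t)} = s/(s^2 + 16).
Then apply L{t·g(t)} = -d/ds[H(s)] with H(s) = s/(s^2 + 16):
differentiating 1 time and applying the sign gives (s - 4)*(s + 4)/(s^2 + 16)^2.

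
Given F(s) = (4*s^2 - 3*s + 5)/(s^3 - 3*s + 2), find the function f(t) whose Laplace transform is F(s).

Factor the denominator: s^3 - 3*s + 2 = (s - 1)^2*(s + 2).
Partial fraction decomposition gives [1/(s - 1)] + [2/(s - 1)^2] + [3/(s + 2)].
Invert each term: 1/(s - 1) ↔ e^(t); 2/(s - 1)^2 ↔ 2t·e^(t); 3/(s + 2) ↔ 3e^(-2t).

f(t) = 2*t*exp(t) + exp(t) + 3*exp(-2*t)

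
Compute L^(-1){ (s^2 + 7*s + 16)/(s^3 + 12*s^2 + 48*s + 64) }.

Factor the denominator: s^3 + 12*s^2 + 48*s + 64 = (s + 4)^3.
Partial fraction decomposition gives [1/(s + 4)] + [-1/(s + 4)^2] + [4/(s + 4)^3].
Invert each term: 1/(s + 4) ↔ e^(-4t); -1/(s + 4)^2 ↔ -t·e^(-4t); 4/(s + 4)^3 ↔ (2)t^2·e^(-4t).

2*t^2*exp(-4*t) - t*exp(-4*t) + exp(-4*t)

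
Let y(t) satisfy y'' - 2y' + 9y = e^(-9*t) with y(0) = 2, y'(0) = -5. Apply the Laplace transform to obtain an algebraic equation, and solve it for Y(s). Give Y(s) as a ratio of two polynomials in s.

Y(s) = (2*s^2 + 9*s - 80)/(s^3 + 7*s^2 - 9*s + 81)

Apply the Laplace transform to the equation.
Using L{y''} = s^2 Y - s·y(0) - y'(0) and L{y'} = sY - y(0), with y(0) = 2, y'(0) = -5, the left side becomes (s^2 - 2*s + 9)Y - (2*s - 9).
The right side is L{e^(-9*t)} = 1/(s + 9).
So (s^2 - 2*s + 9)Y = 1/(s + 9) + (2*s - 9).
Isolate Y and clear denominators.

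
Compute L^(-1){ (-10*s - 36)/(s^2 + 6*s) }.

-6 - 4*exp(-6*t)

Factor the denominator: s^2 + 6*s = s*(s + 6).
Partial fraction decomposition gives [-6/s] + [-4/(s + 6)].
Invert each term: -6/(s - 0) ↔ -6e^(0t); -4/(s + 6) ↔ -4e^(-6t).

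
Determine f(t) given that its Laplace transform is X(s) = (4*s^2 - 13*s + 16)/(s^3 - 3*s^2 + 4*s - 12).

f(t) = exp(3*t) - 2*sin(2*t) + 3*cos(2*t)

Factor the denominator: s^3 - 3*s^2 + 4*s - 12 = (s - 3)*(s^2 + 4).
Partial fraction decomposition gives [1/(s - 3)] + [3*s/(s^2 + 4)] + [-4/(s^2 + 4)].
Invert each term: 1/(s - 3) ↔ e^(3t); 3·s/(s^2 + 4) ↔ 3cos(2t); -2·2/(s^2 + 4) ↔ -2sin(2t).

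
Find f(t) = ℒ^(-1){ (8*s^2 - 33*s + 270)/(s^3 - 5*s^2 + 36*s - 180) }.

Factor the denominator: s^3 - 5*s^2 + 36*s - 180 = (s - 5)*(s^2 + 36).
Partial fraction decomposition gives [5/(s - 5)] + [3*s/(s^2 + 36)] + [-18/(s^2 + 36)].
Invert each term: 5/(s - 5) ↔ 5e^(5t); 3·s/(s^2 + 36) ↔ 3cos(6t); -3·6/(s^2 + 36) ↔ -3sin(6t).

f(t) = 5*exp(5*t) - 3*sin(6*t) + 3*cos(6*t)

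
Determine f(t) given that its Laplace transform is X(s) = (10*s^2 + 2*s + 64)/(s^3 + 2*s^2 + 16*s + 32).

Factor the denominator: s^3 + 2*s^2 + 16*s + 32 = (s + 2)*(s^2 + 16).
Partial fraction decomposition gives [5/(s + 2)] + [5*s/(s^2 + 16)] + [-8/(s^2 + 16)].
Invert each term: 5/(s + 2) ↔ 5e^(-2t); 5·s/(s^2 + 16) ↔ 5cos(4t); -2·4/(s^2 + 16) ↔ -2sin(4t).

f(t) = -2*sin(4*t) + 5*cos(4*t) + 5*exp(-2*t)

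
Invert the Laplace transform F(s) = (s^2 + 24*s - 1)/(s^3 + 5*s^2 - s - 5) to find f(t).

f(t) = 2*exp(t) + 3*exp(-t) - 4*exp(-5*t)

Factor the denominator: s^3 + 5*s^2 - s - 5 = (s - 1)*(s + 1)*(s + 5).
Partial fraction decomposition gives [2/(s - 1)] + [3/(s + 1)] + [-4/(s + 5)].
Invert each term: 2/(s - 1) ↔ 2e^(t); 3/(s + 1) ↔ 3e^(-t); -4/(s + 5) ↔ -4e^(-5t).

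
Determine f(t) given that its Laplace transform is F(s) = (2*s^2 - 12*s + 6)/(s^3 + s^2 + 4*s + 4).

f(t) = -5*sin(2*t) - 2*cos(2*t) + 4*exp(-t)

Factor the denominator: s^3 + s^2 + 4*s + 4 = (s + 1)*(s^2 + 4).
Partial fraction decomposition gives [4/(s + 1)] + [-2*s/(s^2 + 4)] + [-10/(s^2 + 4)].
Invert each term: 4/(s + 1) ↔ 4e^(-t); -2·s/(s^2 + 4) ↔ -2cos(2t); -5·2/(s^2 + 4) ↔ -5sin(2t).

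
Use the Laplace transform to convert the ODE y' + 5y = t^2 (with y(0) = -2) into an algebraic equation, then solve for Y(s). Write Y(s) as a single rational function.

Y(s) = (-2*s^3 + 2)/(s^4 + 5*s^3)

Transform both sides with L{·}.
The derivative rules (L{y'} = sY - y(0) = sY - (-2)) turn the left side into (s + 5)Y - (-2).
The right side is L{t^2} = 2/s^3.
So (s + 5)Y = 2/s^3 + (-2).
Isolate Y and clear denominators.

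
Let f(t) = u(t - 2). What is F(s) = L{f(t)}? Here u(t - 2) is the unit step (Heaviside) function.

F(s) = exp(-2*s)/s

By the second shifting theorem, L{u(t - c)·g(t - c)} = e^(-cs)·G(s) with c = 2 and G(s) = L{g(t)}.
L{1} = 1/s.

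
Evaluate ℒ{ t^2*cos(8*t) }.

L{cos(8t)} = s/(s^2 + 64).
Then apply L{t^2·g(t)} = (-1)^2 d^2/ds^2[G(s)] with G(s) = s/(s^2 + 64):
differentiating 2 times and applying the sign gives 2*s*(s^2 - 192)/(s^2 + 64)^3.

2*s*(s^2 - 192)/(s^2 + 64)^3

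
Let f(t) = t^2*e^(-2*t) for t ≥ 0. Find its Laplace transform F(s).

L{e^(-2t)} = 1/(s + 2).
Then apply L{t^2·g(t)} = (-1)^2 d^2/ds^2[G(s)] with G(s) = 1/(s + 2):
differentiating 2 times and applying the sign gives 2/(s + 2)^3.

F(s) = 2/(s + 2)^3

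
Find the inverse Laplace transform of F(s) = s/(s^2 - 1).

cosh(t)

Since L{cosh(t)} = s/(s^2 - 1), the inverse is cosh(t).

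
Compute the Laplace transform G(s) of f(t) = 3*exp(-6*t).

G(s) = 3/(s + 6)

L{3} = 3/s.
By the first shifting theorem, multiplying by e^(-6t) replaces s with s + 6.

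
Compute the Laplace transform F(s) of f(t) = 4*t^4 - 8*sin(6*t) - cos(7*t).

The transform is linear, so treat each term independently.
(-8)·[L{sin(6t)} = 6/(s^2 + 36)]; (4)·[L{t^4} = 4!/s^5 = 24/s^5]; (-1)·[L{cos(7t)} = s/(s^2 + 49)].

F(s) = -s/(s^2 + 49) - 48/(s^2 + 36) + 96/s^5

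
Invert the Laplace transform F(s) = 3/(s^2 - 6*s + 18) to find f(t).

f(t) = exp(3*t)*sin(3*t)

Rewrite the denominator: s^2 - 6*s + 18 = (s - 3)^2 + 9.
The form in (s - 3) signals a first-shifting-theorem factor e^(3t).
Since L{sin(3t)} = 3/(s^2 + 9), the inverse is e^(3*t)*sin(3*t).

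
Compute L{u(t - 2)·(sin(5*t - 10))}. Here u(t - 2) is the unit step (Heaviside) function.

By the second shifting theorem, L{u(t - c)·g(t - c)} = e^(-cs)·G(s) with c = 2 and G(s) = L{g(t)}.
L{sin(5t)} = 5/(s^2 + 25).

5*exp(-2*s)/(s^2 + 25)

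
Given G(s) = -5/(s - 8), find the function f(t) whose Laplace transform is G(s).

Since L{e^(8t)} = 1/(s - 8), the inverse is exp(8*t), scaled by -5.

f(t) = -5*exp(8*t)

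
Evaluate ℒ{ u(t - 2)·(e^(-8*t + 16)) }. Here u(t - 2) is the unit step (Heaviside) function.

By the second shifting theorem, L{u(t - c)·g(t - c)} = e^(-cs)·G(s) with c = 2 and G(s) = L{g(t)}.
L{e^(-8t)} = 1/(s + 8).

exp(-2*s)/(s + 8)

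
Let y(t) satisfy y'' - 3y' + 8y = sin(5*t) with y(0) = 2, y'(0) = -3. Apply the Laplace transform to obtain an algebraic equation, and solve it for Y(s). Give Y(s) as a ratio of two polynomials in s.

Laplace-transform each side.
The derivative rules (L{y''} = s^2 Y - s·y(0) - y'(0) and L{y'} = sY - y(0), with y(0) = 2, y'(0) = -3) turn the left side into (s^2 - 3*s + 8)Y - (2*s - 9).
The right side is L{sin(5*t)} = 5/(s^2 + 25).
So (s^2 - 3*s + 8)Y = 5/(s^2 + 25) + (2*s - 9).
Divide through and combine into a single rational function.

Y(s) = (2*s^3 - 9*s^2 + 50*s - 220)/(s^4 - 3*s^3 + 33*s^2 - 75*s + 200)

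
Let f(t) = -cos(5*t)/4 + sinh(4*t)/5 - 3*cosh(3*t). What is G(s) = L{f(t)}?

Apply the Laplace transform termwise.
(-3)·[L{cosh(3t)} = s/(s^2 - 9)]; (1/5)·[L{sinh(4t)} = 4/(s^2 - 16)]; (-1/4)·[L{cos(5t)} = s/(s^2 + 25)].

G(s) = -s/(4*(s^2 + 25)) - 3*s/(s^2 - 9) + 4/(5*(s^2 - 16))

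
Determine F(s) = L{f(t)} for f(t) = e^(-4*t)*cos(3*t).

F(s) = (s + 4)/((s + 4)^2 + 9)

L{cos(3t)} = s/(s^2 + 9).
By the first shifting theorem, multiplying by e^(-4t) replaces s with s + 4.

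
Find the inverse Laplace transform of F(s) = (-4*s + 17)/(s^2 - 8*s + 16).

Factor the denominator: s^2 - 8*s + 16 = (s - 4)^2.
Partial fraction decomposition gives [-4/(s - 4)] + [(s - 4)^(-2)].
Invert each term: -4/(s - 4) ↔ -4e^(4t); 1/(s - 4)^2 ↔ t·e^(4t).

t*exp(4*t) - 4*exp(4*t)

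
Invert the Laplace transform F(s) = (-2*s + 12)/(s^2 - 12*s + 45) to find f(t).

Rewrite the denominator: s^2 - 12*s + 45 = (s - 6)^2 + 9.
The form in (s - 6) signals a first-shifting-theorem factor e^(6t).
Since L{cos(3t)} = s/(s^2 + 9), the inverse is e^(6*t)*cos(3*t), scaled by -2.

f(t) = -2*exp(6*t)*cos(3*t)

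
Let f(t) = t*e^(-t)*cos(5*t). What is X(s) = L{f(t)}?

X(s) = (s - 4)*(s + 6)/(s^2 + 2*s + 26)^2

L{cos(5t)} = s/(s^2 + 25).
Multiplying by e^(-t) shifts s → s + 1, so L{e^(-t)*cos(5*t)} = (s + 1)/((s + 1)^2 + 25).
Then apply L{t·g(t)} = -d/ds[G(s)] with G(s) = (s + 1)/((s + 1)^2 + 25):
differentiating 1 time and applying the sign gives (s - 4)*(s + 6)/(s^2 + 2*s + 26)^2.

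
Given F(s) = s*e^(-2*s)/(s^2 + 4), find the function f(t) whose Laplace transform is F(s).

f(t) = Heaviside(t - 2)*(cos(2*t - 4))

The factor e^(-2s) signals a time shift by c = 2 (second shifting theorem).
L{cos(2t)} = s/(s^2 + 4), so L^-1{s/(s^2 + 4)} = cos(2*t).
Hence the inverse is u(t - 2) times that function evaluated at t - 2.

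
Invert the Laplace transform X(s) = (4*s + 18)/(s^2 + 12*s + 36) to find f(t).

Factor the denominator: s^2 + 12*s + 36 = (s + 6)^2.
Partial fraction decomposition gives [4/(s + 6)] + [-6/(s + 6)^2].
Invert each term: 4/(s + 6) ↔ 4e^(-6t); -6/(s + 6)^2 ↔ -6t·e^(-6t).

f(t) = -6*t*exp(-6*t) + 4*exp(-6*t)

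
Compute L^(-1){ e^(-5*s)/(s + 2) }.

Heaviside(t - 5)*(exp(-2*t + 10))

The factor e^(-5s) signals a time shift by c = 5 (second shifting theorem).
L{e^(-2t)} = 1/(s + 2), so L^-1{1/(s + 2)} = e^(-2*t).
Hence the inverse is u(t - 5) times that function evaluated at t - 5.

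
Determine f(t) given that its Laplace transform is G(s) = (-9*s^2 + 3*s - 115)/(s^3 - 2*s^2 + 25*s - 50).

Factor the denominator: s^3 - 2*s^2 + 25*s - 50 = (s - 2)*(s^2 + 25).
Partial fraction decomposition gives [-5/(s - 2)] + [-4*s/(s^2 + 25)] + [-5/(s^2 + 25)].
Invert each term: -5/(s - 2) ↔ -5e^(2t); -4·s/(s^2 + 25) ↔ -4cos(5t); -1·5/(s^2 + 25) ↔ -sin(5t).

f(t) = -5*exp(2*t) - sin(5*t) - 4*cos(5*t)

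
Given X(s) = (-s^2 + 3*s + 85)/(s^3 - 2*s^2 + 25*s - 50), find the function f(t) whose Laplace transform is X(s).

f(t) = 3*exp(2*t) - sin(5*t) - 4*cos(5*t)

Factor the denominator: s^3 - 2*s^2 + 25*s - 50 = (s - 2)*(s^2 + 25).
Partial fraction decomposition gives [3/(s - 2)] + [-4*s/(s^2 + 25)] + [-5/(s^2 + 25)].
Invert each term: 3/(s - 2) ↔ 3e^(2t); -4·s/(s^2 + 25) ↔ -4cos(5t); -1·5/(s^2 + 25) ↔ -sin(5t).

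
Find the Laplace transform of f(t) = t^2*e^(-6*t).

L{e^(-6t)} = 1/(s + 6).
Then apply L{t^2·g(t)} = (-1)^2 d^2/ds^2[H(s)] with H(s) = 1/(s + 6):
differentiating 2 times and applying the sign gives 2/(s + 6)^3.

2/(s + 6)^3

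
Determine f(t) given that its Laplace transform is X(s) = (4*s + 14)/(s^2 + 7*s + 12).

Factor the denominator: s^2 + 7*s + 12 = (s + 3)*(s + 4).
Partial fraction decomposition gives [2/(s + 4)] + [2/(s + 3)].
Invert each term: 2/(s + 4) ↔ 2e^(-4t); 2/(s + 3) ↔ 2e^(-3t).

f(t) = 2*exp(-3*t) + 2*exp(-4*t)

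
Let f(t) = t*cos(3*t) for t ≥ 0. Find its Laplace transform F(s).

L{cos(3t)} = s/(s^2 + 9).
Then apply L{t·g(t)} = -d/ds[G(s)] with G(s) = s/(s^2 + 9):
differentiating 1 time and applying the sign gives (s - 3)*(s + 3)/(s^2 + 9)^2.

F(s) = (s - 3)*(s + 3)/(s^2 + 9)^2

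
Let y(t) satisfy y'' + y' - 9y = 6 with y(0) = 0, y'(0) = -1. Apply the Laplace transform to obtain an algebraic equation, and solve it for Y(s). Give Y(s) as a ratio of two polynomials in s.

Y(s) = (-s + 6)/(s^3 + s^2 - 9*s)

Apply the Laplace transform to the equation.
Using L{y''} = s^2 Y - s·y(0) - y'(0) and L{y'} = sY - y(0), with y(0) = 0, y'(0) = -1, the left side becomes (s^2 + s - 9)Y - (-1).
The right side is L{6} = 6/s.
So (s^2 + s - 9)Y = 6/s + (-1).
Divide through and combine into a single rational function.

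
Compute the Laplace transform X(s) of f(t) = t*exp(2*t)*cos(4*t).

L{cos(4t)} = s/(s^2 + 16).
Multiplying by e^(2t) shifts s → s - 2, so L{exp(2*t)*cos(4*t)} = (s - 2)/((s - 2)^2 + 16).
Then apply L{t·g(t)} = -d/ds[G(s)] with G(s) = (s - 2)/((s - 2)^2 + 16):
differentiating 1 time and applying the sign gives (s - 6)*(s + 2)/(s^2 - 4*s + 20)^2.

X(s) = (s - 6)*(s + 2)/(s^2 - 4*s + 20)^2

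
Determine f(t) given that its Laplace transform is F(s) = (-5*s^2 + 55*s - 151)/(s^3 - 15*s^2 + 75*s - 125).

f(t) = -t^2*exp(5*t)/2 + 5*t*exp(5*t) - 5*exp(5*t)

Factor the denominator: s^3 - 15*s^2 + 75*s - 125 = (s - 5)^3.
Partial fraction decomposition gives [-5/(s - 5)] + [5/(s - 5)^2] + [-1/(s - 5)^3].
Invert each term: -5/(s - 5) ↔ -5e^(5t); 5/(s - 5)^2 ↔ 5t·e^(5t); -1/(s - 5)^3 ↔ (-1/2)t^2·e^(5t).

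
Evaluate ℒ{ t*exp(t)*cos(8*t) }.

(s - 9)*(s + 7)/(s^2 - 2*s + 65)^2

L{cos(8t)} = s/(s^2 + 64).
Multiplying by e^(t) shifts s → s - 1, so L{exp(t)*cos(8*t)} = (s - 1)/((s - 1)^2 + 64).
Then apply L{t·g(t)} = -d/ds[G(s)] with G(s) = (s - 1)/((s - 1)^2 + 64):
differentiating 1 time and applying the sign gives (s - 9)*(s + 7)/(s^2 - 2*s + 65)^2.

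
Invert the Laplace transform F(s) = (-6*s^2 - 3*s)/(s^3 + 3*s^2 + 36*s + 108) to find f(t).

f(t) = 2*sin(6*t) - 5*cos(6*t) - exp(-3*t)

Factor the denominator: s^3 + 3*s^2 + 36*s + 108 = (s + 3)*(s^2 + 36).
Partial fraction decomposition gives [-1/(s + 3)] + [-5*s/(s^2 + 36)] + [12/(s^2 + 36)].
Invert each term: -1/(s + 3) ↔ -e^(-3t); -5·s/(s^2 + 36) ↔ -5cos(6t); 2·6/(s^2 + 36) ↔ 2sin(6t).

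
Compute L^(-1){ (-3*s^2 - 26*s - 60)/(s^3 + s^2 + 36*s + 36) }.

Factor the denominator: s^3 + s^2 + 36*s + 36 = (s + 1)*(s^2 + 36).
Partial fraction decomposition gives [-1/(s + 1)] + [-2*s/(s^2 + 36)] + [-24/(s^2 + 36)].
Invert each term: -1/(s + 1) ↔ -e^(-t); -2·s/(s^2 + 36) ↔ -2cos(6t); -4·6/(s^2 + 36) ↔ -4sin(6t).

-4*sin(6*t) - 2*cos(6*t) - exp(-t)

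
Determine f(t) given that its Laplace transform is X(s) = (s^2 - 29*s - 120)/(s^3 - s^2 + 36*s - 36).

f(t) = -4*exp(t) - 4*sin(6*t) + 5*cos(6*t)

Factor the denominator: s^3 - s^2 + 36*s - 36 = (s - 1)*(s^2 + 36).
Partial fraction decomposition gives [-4/(s - 1)] + [5*s/(s^2 + 36)] + [-24/(s^2 + 36)].
Invert each term: -4/(s - 1) ↔ -4e^(t); 5·s/(s^2 + 36) ↔ 5cos(6t); -4·6/(s^2 + 36) ↔ -4sin(6t).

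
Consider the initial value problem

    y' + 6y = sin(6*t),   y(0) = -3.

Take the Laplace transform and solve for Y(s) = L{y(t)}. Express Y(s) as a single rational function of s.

Take the Laplace transform of both sides.
With L{y'} = sY - y(0) = sY - (-3): the LHS transforms to (s + 6)Y - (-3).
The right side is L{sin(6*t)} = 6/(s^2 + 36).
So (s + 6)Y = 6/(s^2 + 36) + (-3).
Isolate Y and clear denominators.

Y(s) = (-3*s^2 - 102)/(s^3 + 6*s^2 + 36*s + 216)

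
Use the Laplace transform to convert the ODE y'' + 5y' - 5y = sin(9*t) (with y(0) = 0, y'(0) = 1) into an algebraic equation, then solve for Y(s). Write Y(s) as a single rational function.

Y(s) = (s^2 + 90)/(s^4 + 5*s^3 + 76*s^2 + 405*s - 405)

Apply the Laplace transform to the equation.
Using L{y''} = s^2 Y - s·y(0) - y'(0) and L{y'} = sY - y(0), with y(0) = 0, y'(0) = 1, the left side becomes (s^2 + 5*s - 5)Y - (1).
The right side is L{sin(9*t)} = 9/(s^2 + 81).
So (s^2 + 5*s - 5)Y = 9/(s^2 + 81) + (1).
Solve for Y(s) and write it as one ratio of polynomials.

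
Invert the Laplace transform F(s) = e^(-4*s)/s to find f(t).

The factor e^(-4s) signals a time shift by c = 4 (second shifting theorem).
L{1} = 1/s, so L^-1{1/s} = 1.
Hence the inverse is u(t - 4) times that function evaluated at t - 4.

f(t) = Heaviside(t - 4)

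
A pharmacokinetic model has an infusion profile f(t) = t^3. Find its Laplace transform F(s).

F(s) = 6/s^4

L{t^3} = 3!/s^4 = 6/s^4.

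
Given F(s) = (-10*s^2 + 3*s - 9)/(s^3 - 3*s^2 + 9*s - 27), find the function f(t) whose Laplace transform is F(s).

f(t) = -5*exp(3*t) - 4*sin(3*t) - 5*cos(3*t)

Factor the denominator: s^3 - 3*s^2 + 9*s - 27 = (s - 3)*(s^2 + 9).
Partial fraction decomposition gives [-5/(s - 3)] + [-5*s/(s^2 + 9)] + [-12/(s^2 + 9)].
Invert each term: -5/(s - 3) ↔ -5e^(3t); -5·s/(s^2 + 9) ↔ -5cos(3t); -4·3/(s^2 + 9) ↔ -4sin(3t).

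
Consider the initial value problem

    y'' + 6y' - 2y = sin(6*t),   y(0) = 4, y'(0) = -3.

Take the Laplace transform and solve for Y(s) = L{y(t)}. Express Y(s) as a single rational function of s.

Transform both sides with L{·}.
The derivative rules (L{y''} = s^2 Y - s·y(0) - y'(0) and L{y'} = sY - y(0), with y(0) = 4, y'(0) = -3) turn the left side into (s^2 + 6*s - 2)Y - (4*s + 21).
The right side is L{sin(6*t)} = 6/(s^2 + 36).
So (s^2 + 6*s - 2)Y = 6/(s^2 + 36) + (4*s + 21).
Solve for Y(s) and write it as one ratio of polynomials.

Y(s) = (4*s^3 + 21*s^2 + 144*s + 762)/(s^4 + 6*s^3 + 34*s^2 + 216*s - 72)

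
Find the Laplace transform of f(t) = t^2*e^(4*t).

L{e^(4t)} = 1/(s - 4).
Then apply L{t^2·g(t)} = (-1)^2 d^2/ds^2[G(s)] with G(s) = 1/(s - 4):
differentiating 2 times and applying the sign gives 2/(s - 4)^3.

2/(s - 4)^3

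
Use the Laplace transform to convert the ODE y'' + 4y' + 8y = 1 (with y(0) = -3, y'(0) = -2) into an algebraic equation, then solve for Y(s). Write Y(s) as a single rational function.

Y(s) = (-3*s^2 - 14*s + 1)/(s^3 + 4*s^2 + 8*s)

Transform both sides with L{·}.
The derivative rules (L{y''} = s^2 Y - s·y(0) - y'(0) and L{y'} = sY - y(0), with y(0) = -3, y'(0) = -2) turn the left side into (s^2 + 4*s + 8)Y - (-3*s - 14).
The right side is L{1} = 1/s.
So (s^2 + 4*s + 8)Y = 1/s + (-3*s - 14).
Isolate Y and clear denominators.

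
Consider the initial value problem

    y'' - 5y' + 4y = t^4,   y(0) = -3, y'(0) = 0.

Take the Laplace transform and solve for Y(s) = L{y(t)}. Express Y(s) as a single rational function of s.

Apply the Laplace transform to the equation.
The derivative rules (L{y''} = s^2 Y - s·y(0) - y'(0) and L{y'} = sY - y(0), with y(0) = -3, y'(0) = 0) turn the left side into (s^2 - 5*s + 4)Y - (-3*s + 15).
The right side is L{t^4} = 24/s^5.
So (s^2 - 5*s + 4)Y = 24/s^5 + (-3*s + 15).
Divide through and combine into a single rational function.

Y(s) = (-3*s^6 + 15*s^5 + 24)/(s^7 - 5*s^6 + 4*s^5)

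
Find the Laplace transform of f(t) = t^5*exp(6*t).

120/(s - 6)^6

L{t^5} = 5!/s^6 = 120/s^6.
By the first shifting theorem, multiplying by e^(6t) replaces s with s - 6.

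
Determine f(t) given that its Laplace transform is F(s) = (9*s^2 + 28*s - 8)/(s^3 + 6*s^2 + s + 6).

f(t) = -2*sin(t) + 5*cos(t) + 4*exp(-6*t)

Factor the denominator: s^3 + 6*s^2 + s + 6 = (s + 6)*(s^2 + 1).
Partial fraction decomposition gives [4/(s + 6)] + [5*s/(s^2 + 1)] + [-2/(s^2 + 1)].
Invert each term: 4/(s + 6) ↔ 4e^(-6t); 5·s/(s^2 + 1) ↔ 5cos(t); -2·1/(s^2 + 1) ↔ -2sin(t).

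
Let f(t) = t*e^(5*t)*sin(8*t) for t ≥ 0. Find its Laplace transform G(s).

L{sin(8t)} = 8/(s^2 + 64).
Multiplying by e^(5t) shifts s → s - 5, so L{e^(5*t)*sin(8*t)} = 8/((s - 5)^2 + 64).
Then apply L{t·g(t)} = -d/ds[H(s)] with H(s) = 8/((s - 5)^2 + 64):
differentiating 1 time and applying the sign gives 16*(s - 5)/(s^2 - 10*s + 89)^2.

G(s) = 16*(s - 5)/(s^2 - 10*s + 89)^2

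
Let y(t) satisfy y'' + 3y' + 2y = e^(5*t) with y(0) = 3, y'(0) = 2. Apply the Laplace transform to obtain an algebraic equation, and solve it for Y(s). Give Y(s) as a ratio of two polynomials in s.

Y(s) = (3*s^2 - 4*s - 54)/(s^3 - 2*s^2 - 13*s - 10)

Laplace-transform each side.
The derivative rules (L{y''} = s^2 Y - s·y(0) - y'(0) and L{y'} = sY - y(0), with y(0) = 3, y'(0) = 2) turn the left side into (s^2 + 3*s + 2)Y - (3*s + 11).
The right side is L{e^(5*t)} = 1/(s - 5).
So (s^2 + 3*s + 2)Y = 1/(s - 5) + (3*s + 11).
Isolate Y and clear denominators.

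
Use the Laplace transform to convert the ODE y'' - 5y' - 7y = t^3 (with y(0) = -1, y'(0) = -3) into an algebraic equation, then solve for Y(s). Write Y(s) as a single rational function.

Take the Laplace transform of both sides.
The derivative rules (L{y''} = s^2 Y - s·y(0) - y'(0) and L{y'} = sY - y(0), with y(0) = -1, y'(0) = -3) turn the left side into (s^2 - 5*s - 7)Y - (-s + 2).
The right side is L{t^3} = 6/s^4.
So (s^2 - 5*s - 7)Y = 6/s^4 + (-s + 2).
Divide through and combine into a single rational function.

Y(s) = (-s^5 + 2*s^4 + 6)/(s^6 - 5*s^5 - 7*s^4)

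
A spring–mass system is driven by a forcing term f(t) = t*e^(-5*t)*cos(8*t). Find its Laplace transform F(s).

F(s) = (s - 3)*(s + 13)/(s^2 + 10*s + 89)^2

L{cos(8t)} = s/(s^2 + 64).
Multiplying by e^(-5t) shifts s → s + 5, so L{e^(-5*t)*cos(8*t)} = (s + 5)/((s + 5)^2 + 64).
Then apply L{t·g(t)} = -d/ds[G(s)] with G(s) = (s + 5)/((s + 5)^2 + 64):
differentiating 1 time and applying the sign gives (s - 3)*(s + 13)/(s^2 + 10*s + 89)^2.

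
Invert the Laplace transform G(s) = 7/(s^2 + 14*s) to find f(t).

Rewrite the denominator: s^2 + 14*s = (s + 7)^2 - 49.
The form in (s + 7) signals a first-shifting-theorem factor e^(-7t).
Since L{sinh(7t)} = 7/(s^2 - 49), the inverse is e^(-7*t)*sinh(7*t).

f(t) = exp(-7*t)*sinh(7*t)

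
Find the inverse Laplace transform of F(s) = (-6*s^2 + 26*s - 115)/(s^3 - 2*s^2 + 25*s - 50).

Factor the denominator: s^3 - 2*s^2 + 25*s - 50 = (s - 2)*(s^2 + 25).
Partial fraction decomposition gives [-3/(s - 2)] + [-3*s/(s^2 + 25)] + [20/(s^2 + 25)].
Invert each term: -3/(s - 2) ↔ -3e^(2t); -3·s/(s^2 + 25) ↔ -3cos(5t); 4·5/(s^2 + 25) ↔ 4sin(5t).

-3*exp(2*t) + 4*sin(5*t) - 3*cos(5*t)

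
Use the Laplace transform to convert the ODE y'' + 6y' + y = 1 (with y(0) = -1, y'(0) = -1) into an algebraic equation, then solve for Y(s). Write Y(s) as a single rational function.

Transform both sides with L{·}.
With L{y''} = s^2 Y - s·y(0) - y'(0) and L{y'} = sY - y(0), with y(0) = -1, y'(0) = -1: the LHS transforms to (s^2 + 6*s + 1)Y - (-s - 7).
The right side is L{1} = 1/s.
So (s^2 + 6*s + 1)Y = 1/s + (-s - 7).
Divide through and combine into a single rational function.

Y(s) = (-s^2 - 7*s + 1)/(s^3 + 6*s^2 + s)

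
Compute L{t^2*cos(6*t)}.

2*s*(s^2 - 108)/(s^2 + 36)^3

L{cos(6t)} = s/(s^2 + 36).
Then apply L{t^2·g(t)} = (-1)^2 d^2/ds^2[H(s)] with H(s) = s/(s^2 + 36):
differentiating 2 times and applying the sign gives 2*s*(s^2 - 108)/(s^2 + 36)^3.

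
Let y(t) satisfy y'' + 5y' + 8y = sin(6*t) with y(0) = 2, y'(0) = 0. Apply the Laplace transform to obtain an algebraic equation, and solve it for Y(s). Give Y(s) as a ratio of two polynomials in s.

Transform both sides with L{·}.
The derivative rules (L{y''} = s^2 Y - s·y(0) - y'(0) and L{y'} = sY - y(0), with y(0) = 2, y'(0) = 0) turn the left side into (s^2 + 5*s + 8)Y - (2*s + 10).
The right side is L{sin(6*t)} = 6/(s^2 + 36).
So (s^2 + 5*s + 8)Y = 6/(s^2 + 36) + (2*s + 10).
Solve for Y(s) and write it as one ratio of polynomials.

Y(s) = (2*s^3 + 10*s^2 + 72*s + 366)/(s^4 + 5*s^3 + 44*s^2 + 180*s + 288)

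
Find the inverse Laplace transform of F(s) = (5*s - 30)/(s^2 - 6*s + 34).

Complete the square in the denominator: s^2 - 6*s + 34 = (s - 3)^2 + 5^2.
Split the numerator to match: 5*s - 30 = 5·(s - 3) - 3·5.
Invert each term: 5·(s - 3)/((s - 3)^2 + 25) ↔ 5e^(3t)cos(5t); -3·5/((s - 3)^2 + 25) ↔ -3e^(3t)sin(5t).

-3*exp(3*t)*sin(5*t) + 5*exp(3*t)*cos(5*t)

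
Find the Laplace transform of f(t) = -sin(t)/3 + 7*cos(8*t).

The transform is linear, so treat each term independently.
(7)·[L{cos(8t)} = s/(s^2 + 64)]; (-1/3)·[L{sin(t)} = 1/(s^2 + 1)].

7*s/(s^2 + 64) - 1/(3*(s^2 + 1))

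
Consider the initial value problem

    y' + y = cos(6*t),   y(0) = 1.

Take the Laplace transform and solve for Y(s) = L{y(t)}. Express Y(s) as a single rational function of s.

Y(s) = (s^2 + s + 36)/(s^3 + s^2 + 36*s + 36)

Transform both sides with L{·}.
The derivative rules (L{y'} = sY - y(0) = sY - 1) turn the left side into (s + 1)Y - (1).
The right side is L{cos(6*t)} = s/(s^2 + 36).
So (s + 1)Y = s/(s^2 + 36) + (1).
Solve for Y(s) and write it as one ratio of polynomials.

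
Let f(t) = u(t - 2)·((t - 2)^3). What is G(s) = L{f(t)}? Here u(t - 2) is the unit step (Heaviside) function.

G(s) = 6*exp(-2*s)/s^4

By the second shifting theorem, L{u(t - c)·g(t - c)} = e^(-cs)·H(s) with c = 2 and H(s) = L{g(t)}.
L{t^3} = 3!/s^4 = 6/s^4.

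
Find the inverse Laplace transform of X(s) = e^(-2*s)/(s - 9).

The factor e^(-2s) signals a time shift by c = 2 (second shifting theorem).
L{e^(9t)} = 1/(s - 9), so L^-1{1/(s - 9)} = e^(9*t).
Hence the inverse is u(t - 2) times that function evaluated at t - 2.

Heaviside(t - 2)*(exp(9*t - 18))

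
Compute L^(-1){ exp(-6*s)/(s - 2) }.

The factor e^(-6s) signals a time shift by c = 6 (second shifting theorem).
L{e^(2t)} = 1/(s - 2), so L^-1{1/(s - 2)} = exp(2*t).
Hence the inverse is u(t - 6) times that function evaluated at t - 6.

Heaviside(t - 6)*(exp(2*t - 12))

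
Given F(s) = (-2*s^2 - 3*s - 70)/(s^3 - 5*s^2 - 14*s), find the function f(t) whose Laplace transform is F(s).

Factor the denominator: s^3 - 5*s^2 - 14*s = s*(s - 7)*(s + 2).
Partial fraction decomposition gives [5/s] + [-4/(s + 2)] + [-3/(s - 7)].
Invert each term: 5/(s - 0) ↔ 5e^(0t); -4/(s + 2) ↔ -4e^(-2t); -3/(s - 7) ↔ -3e^(7t).

f(t) = -3*exp(7*t) + 5 - 4*exp(-2*t)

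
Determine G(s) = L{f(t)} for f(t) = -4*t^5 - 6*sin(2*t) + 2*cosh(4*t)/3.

Apply the Laplace transform termwise.
(2/3)·[L{cosh(4t)} = s/(s^2 - 16)]; (-6)·[L{sin(2t)} = 2/(s^2 + 4)]; (-4)·[L{t^5} = 5!/s^6 = 120/s^6].

G(s) = 2*s/(3*(s^2 - 16)) - 12/(s^2 + 4) - 480/s^6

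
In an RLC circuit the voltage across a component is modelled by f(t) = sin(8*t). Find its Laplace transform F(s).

L{sin(8t)} = 8/(s^2 + 64).

F(s) = 8/(s^2 + 64)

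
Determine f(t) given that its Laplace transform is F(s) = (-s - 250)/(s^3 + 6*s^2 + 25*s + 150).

f(t) = -5*sin(5*t) + 4*cos(5*t) - 4*exp(-6*t)

Factor the denominator: s^3 + 6*s^2 + 25*s + 150 = (s + 6)*(s^2 + 25).
Partial fraction decomposition gives [-4/(s + 6)] + [4*s/(s^2 + 25)] + [-25/(s^2 + 25)].
Invert each term: -4/(s + 6) ↔ -4e^(-6t); 4·s/(s^2 + 25) ↔ 4cos(5t); -5·5/(s^2 + 25) ↔ -5sin(5t).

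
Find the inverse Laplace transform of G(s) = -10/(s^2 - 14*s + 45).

Rewrite the denominator: s^2 - 14*s + 45 = (s - 7)^2 - 4.
The form in (s - 7) signals a first-shifting-theorem factor e^(7t).
Since L{sinh(2t)} = 2/(s^2 - 4), the inverse is e^(7*t)*sinh(2*t), scaled by -5.

-5*exp(7*t)*sinh(2*t)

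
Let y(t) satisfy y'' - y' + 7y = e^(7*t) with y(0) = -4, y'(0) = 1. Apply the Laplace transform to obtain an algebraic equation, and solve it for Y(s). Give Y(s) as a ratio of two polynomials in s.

Y(s) = (-4*s^2 + 33*s - 34)/(s^3 - 8*s^2 + 14*s - 49)

Laplace-transform each side.
With L{y''} = s^2 Y - s·y(0) - y'(0) and L{y'} = sY - y(0), with y(0) = -4, y'(0) = 1: the LHS transforms to (s^2 - s + 7)Y - (-4*s + 5).
The right side is L{e^(7*t)} = 1/(s - 7).
So (s^2 - s + 7)Y = 1/(s - 7) + (-4*s + 5).
Divide through and combine into a single rational function.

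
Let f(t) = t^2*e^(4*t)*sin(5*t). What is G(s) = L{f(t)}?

G(s) = 10*(3*s^2 - 24*s + 23)/(s^2 - 8*s + 41)^3

L{sin(5t)} = 5/(s^2 + 25).
Multiplying by e^(4t) shifts s → s - 4, so L{e^(4*t)*sin(5*t)} = 5/((s - 4)^2 + 25).
Then apply L{t^2·g(t)} = (-1)^2 d^2/ds^2[H(s)] with H(s) = 5/((s - 4)^2 + 25):
differentiating 2 times and applying the sign gives 10*(3*s^2 - 24*s + 23)/(s^2 - 8*s + 41)^3.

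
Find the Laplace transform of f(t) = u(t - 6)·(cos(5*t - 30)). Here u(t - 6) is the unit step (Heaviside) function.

By the second shifting theorem, L{u(t - c)·g(t - c)} = e^(-cs)·G(s) with c = 6 and G(s) = L{g(t)}.
L{cos(5t)} = s/(s^2 + 25).

s*exp(-6*s)/(s^2 + 25)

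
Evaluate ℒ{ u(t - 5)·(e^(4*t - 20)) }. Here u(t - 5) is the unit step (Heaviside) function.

exp(-5*s)/(s - 4)

By the second shifting theorem, L{u(t - c)·g(t - c)} = e^(-cs)·G(s) with c = 5 and G(s) = L{g(t)}.
L{e^(4t)} = 1/(s - 4).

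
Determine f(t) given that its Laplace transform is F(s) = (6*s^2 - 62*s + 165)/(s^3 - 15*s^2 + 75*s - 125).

f(t) = 5*t^2*exp(5*t)/2 - 2*t*exp(5*t) + 6*exp(5*t)

Factor the denominator: s^3 - 15*s^2 + 75*s - 125 = (s - 5)^3.
Partial fraction decomposition gives [6/(s - 5)] + [-2/(s - 5)^2] + [5/(s - 5)^3].
Invert each term: 6/(s - 5) ↔ 6e^(5t); -2/(s - 5)^2 ↔ -2t·e^(5t); 5/(s - 5)^3 ↔ (5/2)t^2·e^(5t).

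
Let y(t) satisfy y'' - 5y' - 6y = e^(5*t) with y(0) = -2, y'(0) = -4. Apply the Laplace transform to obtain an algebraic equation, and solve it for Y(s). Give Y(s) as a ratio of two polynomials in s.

Laplace-transform each side.
The derivative rules (L{y''} = s^2 Y - s·y(0) - y'(0) and L{y'} = sY - y(0), with y(0) = -2, y'(0) = -4) turn the left side into (s^2 - 5*s - 6)Y - (-2*s + 6).
The right side is L{e^(5*t)} = 1/(s - 5).
So (s^2 - 5*s - 6)Y = 1/(s - 5) + (-2*s + 6).
Divide through and combine into a single rational function.

Y(s) = (-2*s^2 + 16*s - 29)/(s^3 - 10*s^2 + 19*s + 30)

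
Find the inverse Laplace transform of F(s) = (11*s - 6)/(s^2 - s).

5*exp(t) + 6

Factor the denominator: s^2 - s = s*(s - 1).
Partial fraction decomposition gives [6/s] + [5/(s - 1)].
Invert each term: 6/(s - 0) ↔ 6e^(0t); 5/(s - 1) ↔ 5e^(t).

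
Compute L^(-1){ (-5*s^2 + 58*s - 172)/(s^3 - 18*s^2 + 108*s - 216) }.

-2*t^2*exp(6*t) - 2*t*exp(6*t) - 5*exp(6*t)

Factor the denominator: s^3 - 18*s^2 + 108*s - 216 = (s - 6)^3.
Partial fraction decomposition gives [-5/(s - 6)] + [-2/(s - 6)^2] + [-4/(s - 6)^3].
Invert each term: -5/(s - 6) ↔ -5e^(6t); -2/(s - 6)^2 ↔ -2t·e^(6t); -4/(s - 6)^3 ↔ (-2)t^2·e^(6t).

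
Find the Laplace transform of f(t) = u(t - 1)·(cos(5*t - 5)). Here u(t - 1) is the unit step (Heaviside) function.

s*exp(-s)/(s^2 + 25)

By the second shifting theorem, L{u(t - c)·g(t - c)} = e^(-cs)·G(s) with c = 1 and G(s) = L{g(t)}.
L{cos(5t)} = s/(s^2 + 25).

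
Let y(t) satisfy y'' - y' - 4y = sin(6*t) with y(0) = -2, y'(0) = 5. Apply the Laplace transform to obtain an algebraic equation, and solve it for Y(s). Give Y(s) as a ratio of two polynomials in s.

Laplace-transform each side.
Using L{y''} = s^2 Y - s·y(0) - y'(0) and L{y'} = sY - y(0), with y(0) = -2, y'(0) = 5, the left side becomes (s^2 - s - 4)Y - (-2*s + 7).
The right side is L{sin(6*t)} = 6/(s^2 + 36).
So (s^2 - s - 4)Y = 6/(s^2 + 36) + (-2*s + 7).
Solve for Y(s) and write it as one ratio of polynomials.

Y(s) = (-2*s^3 + 7*s^2 - 72*s + 258)/(s^4 - s^3 + 32*s^2 - 36*s - 144)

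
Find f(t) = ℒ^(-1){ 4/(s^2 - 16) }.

Since L{sinh(4t)} = 4/(s^2 - 16), the inverse is sinh(4*t).

f(t) = sinh(4*t)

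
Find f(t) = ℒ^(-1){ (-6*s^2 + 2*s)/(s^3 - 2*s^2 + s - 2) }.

f(t) = -4*exp(2*t) - 2*sin(t) - 2*cos(t)

Factor the denominator: s^3 - 2*s^2 + s - 2 = (s - 2)*(s^2 + 1).
Partial fraction decomposition gives [-4/(s - 2)] + [-2*s/(s^2 + 1)] + [-2/(s^2 + 1)].
Invert each term: -4/(s - 2) ↔ -4e^(2t); -2·s/(s^2 + 1) ↔ -2cos(t); -2·1/(s^2 + 1) ↔ -2sin(t).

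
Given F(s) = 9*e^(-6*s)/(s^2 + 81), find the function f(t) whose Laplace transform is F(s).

f(t) = Heaviside(t - 6)*(sin(9*t - 54))

The factor e^(-6s) signals a time shift by c = 6 (second shifting theorem).
L{sin(9t)} = 9/(s^2 + 81), so L^-1{9/(s^2 + 81)} = sin(9*t).
Hence the inverse is u(t - 6) times that function evaluated at t - 6.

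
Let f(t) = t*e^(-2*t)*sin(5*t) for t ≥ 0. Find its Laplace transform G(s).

L{sin(5t)} = 5/(s^2 + 25).
Multiplying by e^(-2t) shifts s → s + 2, so L{e^(-2*t)*sin(5*t)} = 5/((s + 2)^2 + 25).
Then apply L{t·g(t)} = -d/ds[H(s)] with H(s) = 5/((s + 2)^2 + 25):
differentiating 1 time and applying the sign gives 10*(s + 2)/(s^2 + 4*s + 29)^2.

G(s) = 10*(s + 2)/(s^2 + 4*s + 29)^2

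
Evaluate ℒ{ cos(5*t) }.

s/(s^2 + 25)

L{cos(5t)} = s/(s^2 + 25).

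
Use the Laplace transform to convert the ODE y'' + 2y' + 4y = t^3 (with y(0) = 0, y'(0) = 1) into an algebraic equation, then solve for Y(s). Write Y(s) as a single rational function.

Apply the Laplace transform to the equation.
The derivative rules (L{y''} = s^2 Y - s·y(0) - y'(0) and L{y'} = sY - y(0), with y(0) = 0, y'(0) = 1) turn the left side into (s^2 + 2*s + 4)Y - (1).
The right side is L{t^3} = 6/s^4.
So (s^2 + 2*s + 4)Y = 6/s^4 + (1).
Solve for Y(s) and write it as one ratio of polynomials.

Y(s) = (s^4 + 6)/(s^6 + 2*s^5 + 4*s^4)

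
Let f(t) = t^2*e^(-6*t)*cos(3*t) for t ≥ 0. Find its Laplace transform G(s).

L{cos(3t)} = s/(s^2 + 9).
Multiplying by e^(-6t) shifts s → s + 6, so L{e^(-6*t)*cos(3*t)} = (s + 6)/((s + 6)^2 + 9).
Then apply L{t^2·g(t)} = (-1)^2 d^2/ds^2[H(s)] with H(s) = (s + 6)/((s + 6)^2 + 9):
differentiating 2 times and applying the sign gives 2*(s + 6)*(s^2 + 12*s + 9)/(s^2 + 12*s + 45)^3.

G(s) = 2*(s + 6)*(s^2 + 12*s + 9)/(s^2 + 12*s + 45)^3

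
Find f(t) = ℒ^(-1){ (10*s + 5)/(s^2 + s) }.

f(t) = 5 + 5*exp(-t)

Factor the denominator: s^2 + s = s*(s + 1).
Partial fraction decomposition gives [5/(s + 1)] + [5/s].
Invert each term: 5/(s + 1) ↔ 5e^(-t); 5/(s - 0) ↔ 5e^(0t).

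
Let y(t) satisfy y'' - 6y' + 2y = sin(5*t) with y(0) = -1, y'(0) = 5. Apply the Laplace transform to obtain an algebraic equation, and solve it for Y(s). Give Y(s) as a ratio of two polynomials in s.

Y(s) = (-s^3 + 11*s^2 - 25*s + 280)/(s^4 - 6*s^3 + 27*s^2 - 150*s + 50)

Transform both sides with L{·}.
The derivative rules (L{y''} = s^2 Y - s·y(0) - y'(0) and L{y'} = sY - y(0), with y(0) = -1, y'(0) = 5) turn the left side into (s^2 - 6*s + 2)Y - (-s + 11).
The right side is L{sin(5*t)} = 5/(s^2 + 25).
So (s^2 - 6*s + 2)Y = 5/(s^2 + 25) + (-s + 11).
Divide through and combine into a single rational function.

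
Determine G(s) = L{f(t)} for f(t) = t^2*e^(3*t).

L{e^(3t)} = 1/(s - 3).
Then apply L{t^2·g(t)} = (-1)^2 d^2/ds^2[H(s)] with H(s) = 1/(s - 3):
differentiating 2 times and applying the sign gives 2/(s - 3)^3.

G(s) = 2/(s - 3)^3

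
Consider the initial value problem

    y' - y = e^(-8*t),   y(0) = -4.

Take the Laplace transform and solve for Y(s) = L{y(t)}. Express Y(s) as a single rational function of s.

Y(s) = (-4*s - 31)/(s^2 + 7*s - 8)

Take the Laplace transform of both sides.
Using L{y'} = sY - y(0) = sY - (-4), the left side becomes (s - 1)Y - (-4).
The right side is L{e^(-8*t)} = 1/(s + 8).
So (s - 1)Y = 1/(s + 8) + (-4).
Isolate Y and clear denominators.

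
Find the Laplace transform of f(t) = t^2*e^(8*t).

L{e^(8t)} = 1/(s - 8).
Then apply L{t^2·g(t)} = (-1)^2 d^2/ds^2[G(s)] with G(s) = 1/(s - 8):
differentiating 2 times and applying the sign gives 2/(s - 8)^3.

2/(s - 8)^3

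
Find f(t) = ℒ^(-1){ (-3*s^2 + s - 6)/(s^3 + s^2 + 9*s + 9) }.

Factor the denominator: s^3 + s^2 + 9*s + 9 = (s + 1)*(s^2 + 9).
Partial fraction decomposition gives [-1/(s + 1)] + [-2*s/(s^2 + 9)] + [3/(s^2 + 9)].
Invert each term: -1/(s + 1) ↔ -e^(-t); -2·s/(s^2 + 9) ↔ -2cos(3t); 1·3/(s^2 + 9) ↔ sin(3t).

f(t) = sin(3*t) - 2*cos(3*t) - exp(-t)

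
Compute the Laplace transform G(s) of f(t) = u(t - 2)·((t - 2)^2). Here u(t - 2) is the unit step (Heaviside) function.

G(s) = 2*exp(-2*s)/s^3

By the second shifting theorem, L{u(t - c)·g(t - c)} = e^(-cs)·H(s) with c = 2 and H(s) = L{g(t)}.
L{t^2} = 2!/s^3 = 2/s^3.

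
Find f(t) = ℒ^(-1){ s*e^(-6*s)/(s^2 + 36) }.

The factor e^(-6s) signals a time shift by c = 6 (second shifting theorem).
L{cos(6t)} = s/(s^2 + 36), so L^-1{s/(s^2 + 36)} = cos(6*t).
Hence the inverse is u(t - 6) times that function evaluated at t - 6.

f(t) = Heaviside(t - 6)*(cos(6*t - 36))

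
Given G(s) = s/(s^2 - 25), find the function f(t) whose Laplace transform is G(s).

Since L{cosh(5t)} = s/(s^2 - 25), the inverse is cosh(5*t).

f(t) = cosh(5*t)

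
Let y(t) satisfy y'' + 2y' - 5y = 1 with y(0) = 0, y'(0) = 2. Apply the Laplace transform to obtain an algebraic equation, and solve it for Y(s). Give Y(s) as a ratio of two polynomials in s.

Y(s) = (2*s + 1)/(s^3 + 2*s^2 - 5*s)

Laplace-transform each side.
The derivative rules (L{y''} = s^2 Y - s·y(0) - y'(0) and L{y'} = sY - y(0), with y(0) = 0, y'(0) = 2) turn the left side into (s^2 + 2*s - 5)Y - (2).
The right side is L{1} = 1/s.
So (s^2 + 2*s - 5)Y = 1/s + (2).
Divide through and combine into a single rational function.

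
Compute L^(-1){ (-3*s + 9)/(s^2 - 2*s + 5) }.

Complete the square in the denominator: s^2 - 2*s + 5 = (s - 1)^2 + 2^2.
Split the numerator to match: -3*s + 9 = -3·(s - 1) + 3·2.
Invert each term: -3·(s - 1)/((s - 1)^2 + 4) ↔ -3e^(t)cos(2t); 3·2/((s - 1)^2 + 4) ↔ 3e^(t)sin(2t).

3*exp(t)*sin(2*t) - 3*exp(t)*cos(2*t)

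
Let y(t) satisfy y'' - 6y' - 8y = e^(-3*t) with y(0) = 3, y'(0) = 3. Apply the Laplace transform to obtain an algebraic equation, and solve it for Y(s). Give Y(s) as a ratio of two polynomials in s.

Y(s) = (3*s^2 - 6*s - 44)/(s^3 - 3*s^2 - 26*s - 24)

Take the Laplace transform of both sides.
Using L{y''} = s^2 Y - s·y(0) - y'(0) and L{y'} = sY - y(0), with y(0) = 3, y'(0) = 3, the left side becomes (s^2 - 6*s - 8)Y - (3*s - 15).
The right side is L{e^(-3*t)} = 1/(s + 3).
So (s^2 - 6*s - 8)Y = 1/(s + 3) + (3*s - 15).
Solve for Y(s) and write it as one ratio of polynomials.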